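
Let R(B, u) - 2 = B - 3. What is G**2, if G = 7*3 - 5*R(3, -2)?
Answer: 121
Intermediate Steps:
R(B, u) = -1 + B (R(B, u) = 2 + (B - 3) = 2 + (-3 + B) = -1 + B)
G = 11 (G = 7*3 - 5*(-1 + 3) = 21 - 5*2 = 21 - 10 = 11)
G**2 = 11**2 = 121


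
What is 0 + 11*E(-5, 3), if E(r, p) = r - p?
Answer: -88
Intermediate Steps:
0 + 11*E(-5, 3) = 0 + 11*(-5 - 1*3) = 0 + 11*(-5 - 3) = 0 + 11*(-8) = 0 - 88 = -88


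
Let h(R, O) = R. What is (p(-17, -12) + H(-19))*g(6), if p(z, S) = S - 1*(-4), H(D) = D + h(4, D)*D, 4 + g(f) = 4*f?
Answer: -2060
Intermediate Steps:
g(f) = -4 + 4*f
H(D) = 5*D (H(D) = D + 4*D = 5*D)
p(z, S) = 4 + S (p(z, S) = S + 4 = 4 + S)
(p(-17, -12) + H(-19))*g(6) = ((4 - 12) + 5*(-19))*(-4 + 4*6) = (-8 - 95)*(-4 + 24) = -103*20 = -2060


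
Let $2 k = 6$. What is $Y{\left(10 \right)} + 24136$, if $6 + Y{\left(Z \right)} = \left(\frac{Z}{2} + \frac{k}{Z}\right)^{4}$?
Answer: $\frac{249190481}{10000} \approx 24919.0$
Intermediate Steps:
$k = 3$ ($k = \frac{1}{2} \cdot 6 = 3$)
$Y{\left(Z \right)} = -6 + \left(\frac{Z}{2} + \frac{3}{Z}\right)^{4}$
$Y{\left(10 \right)} + 24136 = \left(-6 + \frac{\left(6 + 10^{2}\right)^{4}}{16 \cdot 10000}\right) + 24136 = \left(-6 + \frac{1}{16} \cdot \frac{1}{10000} \left(6 + 100\right)^{4}\right) + 24136 = \left(-6 + \frac{1}{16} \cdot \frac{1}{10000} \cdot 106^{4}\right) + 24136 = \left(-6 + \frac{1}{16} \cdot \frac{1}{10000} \cdot 126247696\right) + 24136 = \left(-6 + \frac{7890481}{10000}\right) + 24136 = \frac{7830481}{10000} + 24136 = \frac{249190481}{10000}$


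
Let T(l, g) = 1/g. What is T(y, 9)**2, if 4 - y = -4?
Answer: 1/81 ≈ 0.012346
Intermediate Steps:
y = 8 (y = 4 - 1*(-4) = 4 + 4 = 8)
T(y, 9)**2 = (1/9)**2 = 1/81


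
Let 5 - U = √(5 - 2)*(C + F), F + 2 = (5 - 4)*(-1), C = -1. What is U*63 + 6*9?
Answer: 369 + 252*√3 ≈ 805.48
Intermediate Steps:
F = -3 (F = -2 + (5 - 4)*(-1) = -2 + 1*(-1) = -2 - 1 = -3)
U = 5 + 4*√3 (U = 5 - √(5 - 2)*(-1 - 3) = 5 - √3*(-4) = 5 - (-4)*√3 = 5 + 4*√3 ≈ 11.928)
U*63 + 6*9 = (5 + 4*√3)*63 + 6*9 = (315 + 252*√3) + 54 = 369 + 252*√3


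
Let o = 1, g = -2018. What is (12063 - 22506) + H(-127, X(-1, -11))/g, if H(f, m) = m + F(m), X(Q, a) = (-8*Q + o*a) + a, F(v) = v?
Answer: -10536973/1009 ≈ -10443.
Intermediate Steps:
X(Q, a) = -8*Q + 2*a (X(Q, a) = (-8*Q + 1*a) + a = (-8*Q + a) + a = (a - 8*Q) + a = -8*Q + 2*a)
H(f, m) = 2*m (H(f, m) = m + m = 2*m)
(12063 - 22506) + H(-127, X(-1, -11))/g = (12063 - 22506) + (2*(-8*(-1) + 2*(-11)))/(-2018) = -10443 + (2*(8 - 22))*(-1/2018) = -10443 + (2*(-14))*(-1/2018) = -10443 - 28*(-1/2018) = -10443 + 14/1009 = -10536973/1009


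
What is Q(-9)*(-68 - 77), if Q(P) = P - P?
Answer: 0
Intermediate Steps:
Q(P) = 0
Q(-9)*(-68 - 77) = 0*(-68 - 77) = 0*(-145) = 0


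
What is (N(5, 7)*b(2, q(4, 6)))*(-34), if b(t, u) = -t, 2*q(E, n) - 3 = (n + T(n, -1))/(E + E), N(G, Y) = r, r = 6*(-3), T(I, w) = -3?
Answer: -1224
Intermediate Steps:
r = -18
N(G, Y) = -18
q(E, n) = 3/2 + (-3 + n)/(4*E) (q(E, n) = 3/2 + ((n - 3)/(E + E))/2 = 3/2 + ((-3 + n)/((2*E)))/2 = 3/2 + ((-3 + n)*(1/(2*E)))/2 = 3/2 + ((-3 + n)/(2*E))/2 = 3/2 + (-3 + n)/(4*E))
(N(5, 7)*b(2, q(4, 6)))*(-34) = -(-18)*2*(-34) = -18*(-2)*(-34) = 36*(-34) = -1224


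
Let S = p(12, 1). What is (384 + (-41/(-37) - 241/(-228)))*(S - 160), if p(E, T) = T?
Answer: -172657517/2812 ≈ -61400.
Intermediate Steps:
S = 1
(384 + (-41/(-37) - 241/(-228)))*(S - 160) = (384 + (-41/(-37) - 241/(-228)))*(1 - 160) = (384 + (-41*(-1/37) - 241*(-1/228)))*(-159) = (384 + (41/37 + 241/228))*(-159) = (384 + 18265/8436)*(-159) = (3257689/8436)*(-159) = -172657517/2812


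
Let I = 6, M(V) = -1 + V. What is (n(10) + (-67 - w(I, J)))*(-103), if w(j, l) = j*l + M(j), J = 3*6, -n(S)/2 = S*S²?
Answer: 224540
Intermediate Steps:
n(S) = -2*S³ (n(S) = -2*S*S² = -2*S³)
J = 18
w(j, l) = -1 + j + j*l (w(j, l) = j*l + (-1 + j) = -1 + j + j*l)
(n(10) + (-67 - w(I, J)))*(-103) = (-2*10³ + (-67 - (-1 + 6 + 6*18)))*(-103) = (-2*1000 + (-67 - (-1 + 6 + 108)))*(-103) = (-2000 + (-67 - 1*113))*(-103) = (-2000 + (-67 - 113))*(-103) = (-2000 - 180)*(-103) = -2180*(-103) = 224540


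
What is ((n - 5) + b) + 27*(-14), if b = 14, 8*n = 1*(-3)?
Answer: -2955/8 ≈ -369.38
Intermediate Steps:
n = -3/8 (n = (1*(-3))/8 = (1/8)*(-3) = -3/8 ≈ -0.37500)
((n - 5) + b) + 27*(-14) = ((-3/8 - 5) + 14) + 27*(-14) = (-43/8 + 14) - 378 = 69/8 - 378 = -2955/8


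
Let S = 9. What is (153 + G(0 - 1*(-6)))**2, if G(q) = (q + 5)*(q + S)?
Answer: 101124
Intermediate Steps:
G(q) = (5 + q)*(9 + q) (G(q) = (q + 5)*(q + 9) = (5 + q)*(9 + q))
(153 + G(0 - 1*(-6)))**2 = (153 + (45 + (0 - 1*(-6))**2 + 14*(0 - 1*(-6))))**2 = (153 + (45 + (0 + 6)**2 + 14*(0 + 6)))**2 = (153 + (45 + 6**2 + 14*6))**2 = (153 + (45 + 36 + 84))**2 = (153 + 165)**2 = 318**2 = 101124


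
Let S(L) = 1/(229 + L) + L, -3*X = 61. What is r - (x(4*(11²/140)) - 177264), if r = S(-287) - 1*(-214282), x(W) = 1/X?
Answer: 1384274455/3538 ≈ 3.9126e+5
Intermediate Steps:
X = -61/3 (X = -⅓*61 = -61/3 ≈ -20.333)
S(L) = L + 1/(229 + L)
x(W) = -3/61 (x(W) = 1/(-61/3) = -3/61)
r = 12411709/58 (r = (1 + (-287)² + 229*(-287))/(229 - 287) - 1*(-214282) = (1 + 82369 - 65723)/(-58) + 214282 = -1/58*16647 + 214282 = -16647/58 + 214282 = 12411709/58 ≈ 2.1400e+5)
r - (x(4*(11²/140)) - 177264) = 12411709/58 - (-3/61 - 177264) = 12411709/58 - 1*(-10813107/61) = 12411709/58 + 10813107/61 = 1384274455/3538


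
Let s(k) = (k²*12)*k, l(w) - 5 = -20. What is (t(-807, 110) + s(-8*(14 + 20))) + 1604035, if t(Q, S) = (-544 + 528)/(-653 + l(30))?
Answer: -40059916743/167 ≈ -2.3988e+8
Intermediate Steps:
l(w) = -15 (l(w) = 5 - 20 = -15)
t(Q, S) = 4/167 (t(Q, S) = (-544 + 528)/(-653 - 15) = -16/(-668) = -16*(-1/668) = 4/167)
s(k) = 12*k³ (s(k) = (12*k²)*k = 12*k³)
(t(-807, 110) + s(-8*(14 + 20))) + 1604035 = (4/167 + 12*(-8*(14 + 20))³) + 1604035 = (4/167 + 12*(-8*34)³) + 1604035 = (4/167 + 12*(-272)³) + 1604035 = (4/167 + 12*(-20123648)) + 1604035 = (4/167 - 241483776) + 1604035 = -40327790588/167 + 1604035 = -40059916743/167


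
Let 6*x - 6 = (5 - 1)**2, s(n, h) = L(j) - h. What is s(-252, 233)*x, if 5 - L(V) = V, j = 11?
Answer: -2629/3 ≈ -876.33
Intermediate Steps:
L(V) = 5 - V
s(n, h) = -6 - h (s(n, h) = (5 - 1*11) - h = (5 - 11) - h = -6 - h)
x = 11/3 (x = 1 + (5 - 1)**2/6 = 1 + (1/6)*4**2 = 1 + (1/6)*16 = 1 + 8/3 = 11/3 ≈ 3.6667)
s(-252, 233)*x = (-6 - 1*233)*(11/3) = (-6 - 233)*(11/3) = -239*11/3 = -2629/3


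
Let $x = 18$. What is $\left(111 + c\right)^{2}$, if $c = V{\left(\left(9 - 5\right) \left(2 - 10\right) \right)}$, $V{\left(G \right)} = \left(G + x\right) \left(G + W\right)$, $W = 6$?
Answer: $225625$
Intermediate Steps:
$V{\left(G \right)} = \left(6 + G\right) \left(18 + G\right)$ ($V{\left(G \right)} = \left(G + 18\right) \left(G + 6\right) = \left(18 + G\right) \left(6 + G\right) = \left(6 + G\right) \left(18 + G\right)$)
$c = 364$ ($c = 108 + \left(\left(9 - 5\right) \left(2 - 10\right)\right)^{2} + 24 \left(9 - 5\right) \left(2 - 10\right) = 108 + \left(4 \left(-8\right)\right)^{2} + 24 \cdot 4 \left(-8\right) = 108 + \left(-32\right)^{2} + 24 \left(-32\right) = 108 + 1024 - 768 = 364$)
$\left(111 + c\right)^{2} = \left(111 + 364\right)^{2} = 475^{2} = 225625$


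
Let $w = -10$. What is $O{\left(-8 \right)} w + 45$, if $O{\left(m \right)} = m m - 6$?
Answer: $-535$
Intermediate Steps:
$O{\left(m \right)} = -6 + m^{2}$ ($O{\left(m \right)} = m^{2} - 6 = -6 + m^{2}$)
$O{\left(-8 \right)} w + 45 = \left(-6 + \left(-8\right)^{2}\right) \left(-10\right) + 45 = \left(-6 + 64\right) \left(-10\right) + 45 = 58 \left(-10\right) + 45 = -580 + 45 = -535$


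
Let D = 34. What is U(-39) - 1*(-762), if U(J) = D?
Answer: 796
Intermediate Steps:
U(J) = 34
U(-39) - 1*(-762) = 34 - 1*(-762) = 34 + 762 = 796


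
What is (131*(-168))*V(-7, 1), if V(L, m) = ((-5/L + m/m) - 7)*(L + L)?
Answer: -1628592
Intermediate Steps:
V(L, m) = 2*L*(-6 - 5/L) (V(L, m) = ((-5/L + 1) - 7)*(2*L) = ((1 - 5/L) - 7)*(2*L) = (-6 - 5/L)*(2*L) = 2*L*(-6 - 5/L))
(131*(-168))*V(-7, 1) = (131*(-168))*(-10 - 12*(-7)) = -22008*(-10 + 84) = -22008*74 = -1628592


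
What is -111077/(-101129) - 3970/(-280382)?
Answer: 15772736772/14177375639 ≈ 1.1125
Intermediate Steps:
-111077/(-101129) - 3970/(-280382) = -111077*(-1/101129) - 3970*(-1/280382) = 111077/101129 + 1985/140191 = 15772736772/14177375639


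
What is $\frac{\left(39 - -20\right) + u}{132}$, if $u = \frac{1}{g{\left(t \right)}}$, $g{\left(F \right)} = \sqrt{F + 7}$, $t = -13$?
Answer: $\frac{59}{132} - \frac{i \sqrt{6}}{792} \approx 0.44697 - 0.0030928 i$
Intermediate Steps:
$g{\left(F \right)} = \sqrt{7 + F}$
$u = - \frac{i \sqrt{6}}{6}$ ($u = \frac{1}{\sqrt{7 - 13}} = \frac{1}{\sqrt{-6}} = \frac{1}{i \sqrt{6}} = - \frac{i \sqrt{6}}{6} \approx - 0.40825 i$)
$\frac{\left(39 - -20\right) + u}{132} = \frac{\left(39 - -20\right) - \frac{i \sqrt{6}}{6}}{132} = \left(\left(39 + 20\right) - \frac{i \sqrt{6}}{6}\right) \frac{1}{132} = \left(59 - \frac{i \sqrt{6}}{6}\right) \frac{1}{132} = \frac{59}{132} - \frac{i \sqrt{6}}{792}$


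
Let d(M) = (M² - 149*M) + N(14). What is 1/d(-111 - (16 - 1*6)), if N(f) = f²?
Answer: 1/32866 ≈ 3.0427e-5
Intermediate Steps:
d(M) = 196 + M² - 149*M (d(M) = (M² - 149*M) + 14² = (M² - 149*M) + 196 = 196 + M² - 149*M)
1/d(-111 - (16 - 1*6)) = 1/(196 + (-111 - (16 - 1*6))² - 149*(-111 - (16 - 1*6))) = 1/(196 + (-111 - (16 - 6))² - 149*(-111 - (16 - 6))) = 1/(196 + (-111 - 1*10)² - 149*(-111 - 1*10)) = 1/(196 + (-111 - 10)² - 149*(-111 - 10)) = 1/(196 + (-121)² - 149*(-121)) = 1/(196 + 14641 + 18029) = 1/32866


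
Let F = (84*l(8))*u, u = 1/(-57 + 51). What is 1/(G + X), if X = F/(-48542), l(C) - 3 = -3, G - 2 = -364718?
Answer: -1/364716 ≈ -2.7419e-6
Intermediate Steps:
G = -364716 (G = 2 - 364718 = -364716)
l(C) = 0 (l(C) = 3 - 3 = 0)
u = -⅙ (u = 1/(-6) = -⅙ ≈ -0.16667)
F = 0 (F = (84*0)*(-⅙) = 0*(-⅙) = 0)
X = 0 (X = 0/(-48542) = 0*(-1/48542) = 0)
1/(G + X) = 1/(-364716 + 0) = 1/(-364716) = -1/364716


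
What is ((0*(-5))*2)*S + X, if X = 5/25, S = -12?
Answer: ⅕ ≈ 0.20000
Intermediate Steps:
X = ⅕ (X = 5*(1/25) = ⅕ ≈ 0.20000)
((0*(-5))*2)*S + X = ((0*(-5))*2)*(-12) + ⅕ = (0*2)*(-12) + ⅕ = 0*(-12) + ⅕ = 0 + ⅕ = ⅕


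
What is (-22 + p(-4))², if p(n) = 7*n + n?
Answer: 2916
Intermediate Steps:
p(n) = 8*n
(-22 + p(-4))² = (-22 + 8*(-4))² = (-22 - 32)² = (-54)² = 2916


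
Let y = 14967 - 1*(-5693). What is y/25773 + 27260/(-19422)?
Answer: -50218910/83427201 ≈ -0.60195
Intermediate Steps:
y = 20660 (y = 14967 + 5693 = 20660)
y/25773 + 27260/(-19422) = 20660/25773 + 27260/(-19422) = 20660*(1/25773) + 27260*(-1/19422) = 20660/25773 - 13630/9711 = -50218910/83427201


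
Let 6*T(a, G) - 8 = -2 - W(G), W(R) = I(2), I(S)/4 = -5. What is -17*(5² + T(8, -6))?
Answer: -1496/3 ≈ -498.67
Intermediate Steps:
I(S) = -20 (I(S) = 4*(-5) = -20)
W(R) = -20
T(a, G) = 13/3 (T(a, G) = 4/3 + (-2 - 1*(-20))/6 = 4/3 + (-2 + 20)/6 = 4/3 + (⅙)*18 = 4/3 + 3 = 13/3)
-17*(5² + T(8, -6)) = -17*(5² + 13/3) = -17*(25 + 13/3) = -17*88/3 = -1496/3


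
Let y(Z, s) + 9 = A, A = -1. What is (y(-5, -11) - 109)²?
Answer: 14161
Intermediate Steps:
y(Z, s) = -10 (y(Z, s) = -9 - 1 = -10)
(y(-5, -11) - 109)² = (-10 - 109)² = (-119)² = 14161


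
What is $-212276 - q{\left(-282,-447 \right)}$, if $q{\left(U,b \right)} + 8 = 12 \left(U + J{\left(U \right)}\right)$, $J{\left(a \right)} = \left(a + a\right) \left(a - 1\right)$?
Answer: $-2124228$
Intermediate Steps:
$J{\left(a \right)} = 2 a \left(-1 + a\right)$
$q{\left(U,b \right)} = -8 + 12 U + 24 U \left(-1 + U\right)$ ($q{\left(U,b \right)} = -8 + 12 \left(U + 2 U \left(-1 + U\right)\right) = -8 + \left(12 U + 24 U \left(-1 + U\right)\right) = -8 + 12 U + 24 U \left(-1 + U\right)$)
$-212276 - q{\left(-282,-447 \right)} = -212276 - \left(-8 - -3384 + 24 \left(-282\right)^{2}\right) = -212276 - \left(-8 + 3384 + 24 \cdot 79524\right) = -212276 - \left(-8 + 3384 + 1908576\right) = -212276 - 1911952 = -2124228$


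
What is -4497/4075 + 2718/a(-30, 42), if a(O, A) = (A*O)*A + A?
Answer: -41478036/35912975 ≈ -1.1550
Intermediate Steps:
a(O, A) = A + O*A² (a(O, A) = O*A² + A = A + O*A²)
-4497/4075 + 2718/a(-30, 42) = -4497/4075 + 2718/((42*(1 + 42*(-30)))) = -4497*1/4075 + 2718/((42*(1 - 1260))) = -4497/4075 + 2718/((42*(-1259))) = -4497/4075 + 2718/(-52878) = -4497/4075 + 2718*(-1/52878) = -4497/4075 - 453/8813 = -41478036/35912975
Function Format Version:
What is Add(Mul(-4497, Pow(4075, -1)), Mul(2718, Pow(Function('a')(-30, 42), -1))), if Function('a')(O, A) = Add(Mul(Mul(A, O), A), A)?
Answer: Rational(-41478036, 35912975) ≈ -1.1550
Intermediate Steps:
Function('a')(O, A) = Add(A, Mul(O, Pow(A, 2))) (Function('a')(O, A) = Add(Mul(O, Pow(A, 2)), A) = Add(A, Mul(O, Pow(A, 2))))
Add(Mul(-4497, Pow(4075, -1)), Mul(2718, Pow(Function('a')(-30, 42), -1))) = Add(Mul(-4497, Pow(4075, -1)), Mul(2718, Pow(Mul(42, Add(1, Mul(42, -30))), -1))) = Add(Mul(-4497, Rational(1, 4075)), Mul(2718, Pow(Mul(42, Add(1, -1260)), -1))) = Add(Rational(-4497, 4075), Mul(2718, Pow(Mul(42, -1259), -1))) = Add(Rational(-4497, 4075), Mul(2718, Pow(-52878, -1))) = Add(Rational(-4497, 4075), Mul(2718, Rational(-1, 52878))) = Add(Rational(-4497, 4075), Rational(-453, 8813)) = Rational(-41478036, 35912975)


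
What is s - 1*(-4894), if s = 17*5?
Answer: 4979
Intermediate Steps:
s = 85
s - 1*(-4894) = 85 - 1*(-4894) = 85 + 4894 = 4979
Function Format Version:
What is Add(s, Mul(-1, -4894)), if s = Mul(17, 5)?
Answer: 4979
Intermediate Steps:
s = 85
Add(s, Mul(-1, -4894)) = Add(85, Mul(-1, -4894)) = Add(85, 4894) = 4979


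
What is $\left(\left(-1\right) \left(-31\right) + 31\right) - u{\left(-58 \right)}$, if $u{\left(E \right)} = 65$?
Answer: $-3$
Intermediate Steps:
$\left(\left(-1\right) \left(-31\right) + 31\right) - u{\left(-58 \right)} = \left(\left(-1\right) \left(-31\right) + 31\right) - 65 = \left(31 + 31\right) - 65 = 62 - 65 = -3$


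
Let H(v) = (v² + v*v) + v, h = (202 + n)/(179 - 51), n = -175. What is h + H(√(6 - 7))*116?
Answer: -29669/128 + 116*I ≈ -231.79 + 116.0*I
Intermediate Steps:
h = 27/128 (h = (202 - 175)/(179 - 51) = 27/128 ≈ 0.21094)
H(v) = v + 2*v² (H(v) = (v² + v²) + v = 2*v² + v = v + 2*v²)
h + H(√(6 - 7))*116 = 27/128 + (√(6 - 7)*(1 + 2*√(6 - 7)))*116 = 27/128 + (√(-1)*(1 + 2*√(-1)))*116 = 27/128 + (I*(1 + 2*I))*116 = 27/128 + 116*I*(1 + 2*I)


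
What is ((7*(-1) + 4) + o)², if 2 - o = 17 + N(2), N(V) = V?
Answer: 400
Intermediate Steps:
o = -17 (o = 2 - (17 + 2) = 2 - 1*19 = 2 - 19 = -17)
((7*(-1) + 4) + o)² = ((7*(-1) + 4) - 17)² = ((-7 + 4) - 17)² = (-3 - 17)² = (-20)² = 400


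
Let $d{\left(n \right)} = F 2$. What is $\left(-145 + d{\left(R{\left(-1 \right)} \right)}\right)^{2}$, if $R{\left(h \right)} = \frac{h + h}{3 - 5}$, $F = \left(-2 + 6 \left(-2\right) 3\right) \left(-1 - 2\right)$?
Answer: $6889$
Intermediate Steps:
$F = 114$ ($F = \left(-2 - 36\right) \left(-3\right) = \left(-38\right) \left(-3\right) = 114$)
$R{\left(h \right)} = - h$ ($R{\left(h \right)} = \frac{2 h}{-2} = 2 h \left(- \frac{1}{2}\right) = - h$)
$d{\left(n \right)} = 228$ ($d{\left(n \right)} = 114 \cdot 2 = 228$)
$\left(-145 + d{\left(R{\left(-1 \right)} \right)}\right)^{2} = \left(-145 + 228\right)^{2} = 83^{2} = 6889$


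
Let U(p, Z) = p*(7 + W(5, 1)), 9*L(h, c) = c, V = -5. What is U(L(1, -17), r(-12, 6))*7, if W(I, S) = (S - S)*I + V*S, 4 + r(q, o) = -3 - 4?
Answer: -238/9 ≈ -26.444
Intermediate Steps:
L(h, c) = c/9
r(q, o) = -11 (r(q, o) = -4 + (-3 - 4) = -4 - 7 = -11)
W(I, S) = -5*S (W(I, S) = (S - S)*I - 5*S = 0*I - 5*S = 0 - 5*S = -5*S)
U(p, Z) = 2*p (U(p, Z) = p*(7 - 5*1) = p*(7 - 5) = p*2 = 2*p)
U(L(1, -17), r(-12, 6))*7 = (2*((⅑)*(-17)))*7 = (2*(-17/9))*7 = -34/9*7 = -238/9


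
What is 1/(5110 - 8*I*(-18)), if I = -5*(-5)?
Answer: 1/8710 ≈ 0.00011481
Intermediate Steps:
I = 25
1/(5110 - 8*I*(-18)) = 1/(5110 - 8*25*(-18)) = 1/(5110 - 200*(-18)) = 1/(5110 + 3600) = 1/8710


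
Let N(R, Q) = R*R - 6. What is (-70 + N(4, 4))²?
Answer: 3600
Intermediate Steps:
N(R, Q) = -6 + R² (N(R, Q) = R² - 6 = -6 + R²)
(-70 + N(4, 4))² = (-70 + (-6 + 4²))² = (-70 + (-6 + 16))² = (-70 + 10)² = (-60)² = 3600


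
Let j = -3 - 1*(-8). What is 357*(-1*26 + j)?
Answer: -7497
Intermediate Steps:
j = 5 (j = -3 + 8 = 5)
357*(-1*26 + j) = 357*(-1*26 + 5) = 357*(-26 + 5) = 357*(-21) = -7497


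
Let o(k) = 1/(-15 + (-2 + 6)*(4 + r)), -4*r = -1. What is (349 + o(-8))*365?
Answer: 255135/2 ≈ 1.2757e+5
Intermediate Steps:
r = 1/4 (r = -1/4*(-1) = 1/4 ≈ 0.25000)
o(k) = 1/2 (o(k) = 1/(-15 + (-2 + 6)*(4 + 1/4)) = 1/(-15 + 4*(17/4)) = 1/(-15 + 17) = 1/2)
(349 + o(-8))*365 = (349 + 1/2)*365 = (699/2)*365 = 255135/2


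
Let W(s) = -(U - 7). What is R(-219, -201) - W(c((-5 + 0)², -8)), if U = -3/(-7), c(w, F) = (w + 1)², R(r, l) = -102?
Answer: -760/7 ≈ -108.57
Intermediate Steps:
c(w, F) = (1 + w)²
U = 3/7 (U = -3*(-⅐) = 3/7 ≈ 0.42857)
W(s) = 46/7 (W(s) = -(3/7 - 7) = -1*(-46/7) = 46/7)
R(-219, -201) - W(c((-5 + 0)², -8)) = -102 - 1*46/7 = -102 - 46/7 = -760/7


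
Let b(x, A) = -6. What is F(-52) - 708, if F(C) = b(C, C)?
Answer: -714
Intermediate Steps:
F(C) = -6
F(-52) - 708 = -6 - 708 = -714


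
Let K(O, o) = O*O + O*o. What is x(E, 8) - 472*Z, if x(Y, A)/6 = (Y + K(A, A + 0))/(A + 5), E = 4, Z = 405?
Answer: -2484288/13 ≈ -1.9110e+5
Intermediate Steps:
K(O, o) = O² + O*o
x(Y, A) = 6*(Y + 2*A²)/(5 + A) (x(Y, A) = 6*((Y + A*(A + (A + 0)))/(A + 5)) = 6*((Y + A*(A + A))/(5 + A)) = 6*((Y + A*(2*A))/(5 + A)) = 6*((Y + 2*A²)/(5 + A)) = 6*(Y + 2*A²)/(5 + A))
x(E, 8) - 472*Z = 6*(4 + 2*8²)/(5 + 8) - 472*405 = 6*(4 + 2*64)/13 - 191160 = 6*(1/13)*(4 + 128) - 191160 = 6*(1/13)*132 - 191160 = 792/13 - 191160 = -2484288/13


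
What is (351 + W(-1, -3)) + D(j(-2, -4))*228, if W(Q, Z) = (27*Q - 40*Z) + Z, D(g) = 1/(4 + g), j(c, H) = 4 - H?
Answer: 460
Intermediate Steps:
W(Q, Z) = -39*Z + 27*Q (W(Q, Z) = (-40*Z + 27*Q) + Z = -39*Z + 27*Q)
(351 + W(-1, -3)) + D(j(-2, -4))*228 = (351 + (-39*(-3) + 27*(-1))) + 228/(4 + (4 - 1*(-4))) = (351 + (117 - 27)) + 228/(4 + (4 + 4)) = (351 + 90) + 228/(4 + 8) = 441 + 228/12 = 441 + (1/12)*228 = 441 + 19 = 460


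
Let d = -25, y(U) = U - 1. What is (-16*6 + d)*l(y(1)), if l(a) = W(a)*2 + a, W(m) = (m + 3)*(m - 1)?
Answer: 726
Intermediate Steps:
y(U) = -1 + U
W(m) = (-1 + m)*(3 + m) (W(m) = (3 + m)*(-1 + m) = (-1 + m)*(3 + m))
l(a) = -6 + 2*a² + 5*a (l(a) = (-3 + a² + 2*a)*2 + a = (-6 + 2*a² + 4*a) + a = -6 + 2*a² + 5*a)
(-16*6 + d)*l(y(1)) = (-16*6 - 25)*(-6 + 2*(-1 + 1)² + 5*(-1 + 1)) = (-96 - 25)*(-6 + 2*0² + 5*0) = -121*(-6 + 2*0 + 0) = -121*(-6 + 0 + 0) = -121*(-6) = 726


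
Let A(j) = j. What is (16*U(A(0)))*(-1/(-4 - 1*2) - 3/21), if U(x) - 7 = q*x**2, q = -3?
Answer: 8/3 ≈ 2.6667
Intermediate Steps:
U(x) = 7 - 3*x**2
(16*U(A(0)))*(-1/(-4 - 1*2) - 3/21) = (16*(7 - 3*0**2))*(-1/(-4 - 1*2) - 3/21) = (16*(7 - 3*0))*(-1/(-4 - 2) - 3*1/21) = (16*(7 + 0))*(-1/(-6) - 1/7) = (16*7)*(-1*(-1/6) - 1/7) = 112*(1/6 - 1/7) = 112*(1/42) = 8/3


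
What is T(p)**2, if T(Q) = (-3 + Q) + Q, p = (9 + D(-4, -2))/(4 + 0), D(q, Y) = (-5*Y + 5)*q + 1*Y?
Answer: 3481/4 ≈ 870.25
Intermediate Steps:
D(q, Y) = Y + q*(5 - 5*Y) (D(q, Y) = (5 - 5*Y)*q + Y = q*(5 - 5*Y) + Y = Y + q*(5 - 5*Y))
p = -53/4 (p = (9 + (-2 + 5*(-4) - 5*(-2)*(-4)))/(4 + 0) = (9 + (-2 - 20 - 40))/4 = (9 - 62)*(1/4) = -53*1/4 = -53/4 ≈ -13.250)
T(Q) = -3 + 2*Q
T(p)**2 = (-3 + 2*(-53/4))**2 = (-3 - 53/2)**2 = (-59/2)**2 = 3481/4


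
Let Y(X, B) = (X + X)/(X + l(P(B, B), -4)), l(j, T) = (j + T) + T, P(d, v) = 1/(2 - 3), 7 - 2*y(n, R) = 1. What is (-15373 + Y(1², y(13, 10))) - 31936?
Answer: -189237/4 ≈ -47309.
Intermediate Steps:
y(n, R) = 3 (y(n, R) = 7/2 - ½*1 = 7/2 - ½ = 3)
P(d, v) = -1 (P(d, v) = 1/(-1) = -1)
l(j, T) = j + 2*T (l(j, T) = (T + j) + T = j + 2*T)
Y(X, B) = 2*X/(-9 + X) (Y(X, B) = (X + X)/(X + (-1 + 2*(-4))) = (2*X)/(X + (-1 - 8)) = (2*X)/(X - 9) = (2*X)/(-9 + X) = 2*X/(-9 + X))
(-15373 + Y(1², y(13, 10))) - 31936 = (-15373 + 2*1²/(-9 + 1²)) - 31936 = (-15373 + 2*1/(-9 + 1)) - 31936 = (-15373 + 2*1/(-8)) - 31936 = (-15373 + 2*1*(-⅛)) - 31936 = (-15373 - ¼) - 31936 = -61493/4 - 31936 = -189237/4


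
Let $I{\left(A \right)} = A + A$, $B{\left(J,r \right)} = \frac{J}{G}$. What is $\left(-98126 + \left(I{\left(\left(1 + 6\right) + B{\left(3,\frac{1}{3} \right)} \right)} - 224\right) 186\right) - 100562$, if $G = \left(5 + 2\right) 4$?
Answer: $- \frac{1663957}{7} \approx -2.3771 \cdot 10^{5}$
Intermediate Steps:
$G = 28$ ($G = 7 \cdot 4 = 28$)
$B{\left(J,r \right)} = \frac{J}{28}$
$I{\left(A \right)} = 2 A$
$\left(-98126 + \left(I{\left(\left(1 + 6\right) + B{\left(3,\frac{1}{3} \right)} \right)} - 224\right) 186\right) - 100562 = \left(-98126 + \left(2 \left(\left(1 + 6\right) + \frac{1}{28} \cdot 3\right) - 224\right) 186\right) - 100562 = \left(-98126 + \left(2 \left(7 + \frac{3}{28}\right) - 224\right) 186\right) - 100562 = \left(-98126 + \left(2 \cdot \frac{199}{28} - 224\right) 186\right) - 100562 = \left(-98126 + \left(\frac{199}{14} - 224\right) 186\right) - 100562 = \left(-98126 - \frac{273141}{7}\right) - 100562 = - \frac{960023}{7} - 100562 = - \frac{1663957}{7}$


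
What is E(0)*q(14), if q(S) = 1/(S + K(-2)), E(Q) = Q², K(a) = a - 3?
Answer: 0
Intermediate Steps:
K(a) = -3 + a
q(S) = 1/(-5 + S) (q(S) = 1/(S + (-3 - 2)) = 1/(S - 5) = 1/(-5 + S))
E(0)*q(14) = 0²/(-5 + 14) = 0/9 = 0*(⅑) = 0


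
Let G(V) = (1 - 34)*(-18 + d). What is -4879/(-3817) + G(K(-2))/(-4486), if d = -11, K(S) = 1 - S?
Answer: 18234325/17123062 ≈ 1.0649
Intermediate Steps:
G(V) = 957 (G(V) = (1 - 34)*(-18 - 11) = -33*(-29) = 957)
-4879/(-3817) + G(K(-2))/(-4486) = -4879/(-3817) + 957/(-4486) = -4879*(-1/3817) + 957*(-1/4486) = 4879/3817 - 957/4486 = 18234325/17123062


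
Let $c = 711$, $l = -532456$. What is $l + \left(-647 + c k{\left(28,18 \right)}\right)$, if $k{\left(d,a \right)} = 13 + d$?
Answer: $-503952$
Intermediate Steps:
$l + \left(-647 + c k{\left(28,18 \right)}\right) = -532456 - \left(647 - 711 \left(13 + 28\right)\right) = -532456 + \left(-647 + 711 \cdot 41\right) = -532456 + \left(-647 + 29151\right) = -532456 + 28504 = -503952$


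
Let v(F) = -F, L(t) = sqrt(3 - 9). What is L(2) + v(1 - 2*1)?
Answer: 1 + I*sqrt(6) ≈ 1.0 + 2.4495*I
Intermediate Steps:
L(t) = I*sqrt(6) (L(t) = sqrt(-6) = I*sqrt(6))
L(2) + v(1 - 2*1) = I*sqrt(6) - (1 - 2*1) = I*sqrt(6) - (1 - 2) = I*sqrt(6) - 1*(-1) = I*sqrt(6) + 1 = 1 + I*sqrt(6)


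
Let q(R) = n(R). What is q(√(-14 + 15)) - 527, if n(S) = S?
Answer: -526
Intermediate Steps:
q(R) = R
q(√(-14 + 15)) - 527 = √(-14 + 15) - 527 = √1 - 527 = 1 - 527 = -526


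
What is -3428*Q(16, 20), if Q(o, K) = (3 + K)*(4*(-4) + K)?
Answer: -315376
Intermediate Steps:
Q(o, K) = (-16 + K)*(3 + K) (Q(o, K) = (3 + K)*(-16 + K) = (-16 + K)*(3 + K))
-3428*Q(16, 20) = -3428*(-48 + 20² - 13*20) = -3428*(-48 + 400 - 260) = -3428*92 = -315376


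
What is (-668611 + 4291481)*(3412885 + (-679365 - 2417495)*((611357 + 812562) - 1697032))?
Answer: 3064209454711546550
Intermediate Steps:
(-668611 + 4291481)*(3412885 + (-679365 - 2417495)*((611357 + 812562) - 1697032)) = 3622870*(3412885 - 3096860*(1423919 - 1697032)) = 3622870*(3412885 - 3096860*(-273113)) = 3622870*(3412885 + 845792725180) = 3622870*845796138065 = 3064209454711546550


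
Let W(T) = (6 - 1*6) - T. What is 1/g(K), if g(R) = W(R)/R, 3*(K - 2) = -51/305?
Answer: -1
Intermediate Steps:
W(T) = -T (W(T) = (6 - 6) - T = 0 - T = -T)
K = 593/305 (K = 2 + (-51/305)/3 = 2 + (-51*1/305)/3 = 2 + (1/3)*(-51/305) = 2 - 17/305 = 593/305 ≈ 1.9443)
g(R) = -1 (g(R) = (-R)/R = -1)
1/g(K) = 1/(-1) = -1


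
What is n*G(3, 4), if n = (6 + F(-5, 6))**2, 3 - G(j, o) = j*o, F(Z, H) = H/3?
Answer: -576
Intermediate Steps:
F(Z, H) = H/3 (F(Z, H) = H*(1/3) = H/3)
G(j, o) = 3 - j*o
n = 64 (n = (6 + (1/3)*6)**2 = (6 + 2)**2 = 8**2 = 64)
n*G(3, 4) = 64*(3 - 1*3*4) = 64*(3 - 12) = 64*(-9) = -576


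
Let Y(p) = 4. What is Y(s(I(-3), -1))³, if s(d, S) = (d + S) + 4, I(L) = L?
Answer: 64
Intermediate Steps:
s(d, S) = 4 + S + d (s(d, S) = (S + d) + 4 = 4 + S + d)
Y(s(I(-3), -1))³ = 4³ = 64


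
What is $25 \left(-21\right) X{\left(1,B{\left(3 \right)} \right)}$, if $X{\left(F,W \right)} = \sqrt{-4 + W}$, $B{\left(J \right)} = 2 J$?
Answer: $- 525 \sqrt{2} \approx -742.46$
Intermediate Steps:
$25 \left(-21\right) X{\left(1,B{\left(3 \right)} \right)} = 25 \left(-21\right) \sqrt{-4 + 2 \cdot 3} = - 525 \sqrt{-4 + 6} = - 525 \sqrt{2}$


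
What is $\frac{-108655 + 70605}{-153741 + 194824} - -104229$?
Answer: $\frac{4282001957}{41083} \approx 1.0423 \cdot 10^{5}$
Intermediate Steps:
$\frac{-108655 + 70605}{-153741 + 194824} - -104229 = - \frac{38050}{41083} + 104229 = \frac{4282001957}{41083}$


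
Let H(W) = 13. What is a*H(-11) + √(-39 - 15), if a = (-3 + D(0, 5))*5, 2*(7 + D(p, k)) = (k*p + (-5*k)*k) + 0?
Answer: -9425/2 + 3*I*√6 ≈ -4712.5 + 7.3485*I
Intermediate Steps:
D(p, k) = -7 - 5*k²/2 + k*p/2 (D(p, k) = -7 + ((k*p + (-5*k)*k) + 0)/2 = -7 + ((k*p - 5*k²) + 0)/2 = -7 + ((-5*k² + k*p) + 0)/2 = -7 + (-5*k² + k*p)/2 = -7 + (-5*k²/2 + k*p/2) = -7 - 5*k²/2 + k*p/2)
a = -725/2 (a = (-3 + (-7 - 5/2*5² + (½)*5*0))*5 = (-3 + (-7 - 5/2*25 + 0))*5 = (-3 + (-7 - 125/2 + 0))*5 = (-3 - 139/2)*5 = -145/2*5 = -725/2 ≈ -362.50)
a*H(-11) + √(-39 - 15) = -725/2*13 + √(-39 - 15) = -9425/2 + √(-54) = -9425/2 + 3*I*√6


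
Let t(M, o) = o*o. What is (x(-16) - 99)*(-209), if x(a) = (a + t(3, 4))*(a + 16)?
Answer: 20691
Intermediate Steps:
t(M, o) = o**2
x(a) = (16 + a)**2 (x(a) = (a + 4**2)*(a + 16) = (a + 16)*(16 + a) = (16 + a)*(16 + a) = (16 + a)**2)
(x(-16) - 99)*(-209) = ((256 + (-16)**2 + 32*(-16)) - 99)*(-209) = ((256 + 256 - 512) - 99)*(-209) = (0 - 99)*(-209) = -99*(-209) = 20691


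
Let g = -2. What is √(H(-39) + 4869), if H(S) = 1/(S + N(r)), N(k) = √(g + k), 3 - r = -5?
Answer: √(189890 - 4869*√6)/√(39 - √6) ≈ 69.778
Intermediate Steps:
r = 8 (r = 3 - 1*(-5) = 3 + 5 = 8)
N(k) = √(-2 + k)
H(S) = 1/(S + √6) (H(S) = 1/(S + √(-2 + 8)) = 1/(S + √6))
√(H(-39) + 4869) = √(1/(-39 + √6) + 4869) = √(4869 + 1/(-39 + √6))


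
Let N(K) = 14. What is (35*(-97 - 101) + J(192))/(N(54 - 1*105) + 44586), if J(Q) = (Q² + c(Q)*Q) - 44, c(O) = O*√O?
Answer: 2989/4460 + 36864*√3/5575 ≈ 12.123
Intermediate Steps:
c(O) = O^(3/2)
J(Q) = -44 + Q² + Q^(5/2) (J(Q) = (Q² + Q^(3/2)*Q) - 44 = (Q² + Q^(5/2)) - 44 = -44 + Q² + Q^(5/2))
(35*(-97 - 101) + J(192))/(N(54 - 1*105) + 44586) = (35*(-97 - 101) + (-44 + 192² + 192^(5/2)))/(14 + 44586) = (35*(-198) + (-44 + 36864 + 294912*√3))/44600 = (-6930 + (36820 + 294912*√3))*(1/44600) = (29890 + 294912*√3)*(1/44600) = 2989/4460 + 36864*√3/5575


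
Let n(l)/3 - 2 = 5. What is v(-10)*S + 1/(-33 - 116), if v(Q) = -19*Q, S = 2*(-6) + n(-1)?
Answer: 254789/149 ≈ 1710.0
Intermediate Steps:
n(l) = 21 (n(l) = 6 + 3*5 = 6 + 15 = 21)
S = 9 (S = 2*(-6) + 21 = -12 + 21 = 9)
v(-10)*S + 1/(-33 - 116) = -19*(-10)*9 + 1/(-33 - 116) = 190*9 + 1/(-149) = 1710 - 1/149 = 254789/149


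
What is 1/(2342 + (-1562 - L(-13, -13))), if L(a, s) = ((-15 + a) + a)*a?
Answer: 1/247 ≈ 0.0040486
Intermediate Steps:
L(a, s) = a*(-15 + 2*a) (L(a, s) = (-15 + 2*a)*a = a*(-15 + 2*a))
1/(2342 + (-1562 - L(-13, -13))) = 1/(2342 + (-1562 - (-13)*(-15 + 2*(-13)))) = 1/(2342 + (-1562 - (-13)*(-15 - 26))) = 1/(2342 + (-1562 - (-13)*(-41))) = 1/(2342 + (-1562 - 1*533)) = 1/(2342 + (-1562 - 533)) = 1/(2342 - 2095) = 1/247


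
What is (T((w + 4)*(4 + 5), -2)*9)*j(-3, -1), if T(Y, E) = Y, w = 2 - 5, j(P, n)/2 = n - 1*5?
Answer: -972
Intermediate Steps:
j(P, n) = -10 + 2*n (j(P, n) = 2*(n - 1*5) = 2*(n - 5) = 2*(-5 + n) = -10 + 2*n)
w = -3
(T((w + 4)*(4 + 5), -2)*9)*j(-3, -1) = (((-3 + 4)*(4 + 5))*9)*(-10 + 2*(-1)) = ((1*9)*9)*(-10 - 2) = (9*9)*(-12) = 81*(-12) = -972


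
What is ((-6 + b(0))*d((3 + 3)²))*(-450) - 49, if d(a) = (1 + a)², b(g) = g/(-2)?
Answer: 3696251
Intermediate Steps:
b(g) = -g/2 (b(g) = g*(-½) = -g/2)
((-6 + b(0))*d((3 + 3)²))*(-450) - 49 = ((-6 - ½*0)*(1 + (3 + 3)²)²)*(-450) - 49 = ((-6 + 0)*(1 + 6²)²)*(-450) - 49 = -6*(1 + 36)²*(-450) - 49 = -6*37²*(-450) - 49 = -6*1369*(-450) - 49 = -8214*(-450) - 49 = 3696300 - 49 = 3696251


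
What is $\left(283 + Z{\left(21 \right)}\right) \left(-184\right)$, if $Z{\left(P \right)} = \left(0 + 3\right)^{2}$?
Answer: $-53728$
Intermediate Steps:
$Z{\left(P \right)} = 9$ ($Z{\left(P \right)} = 3^{2} = 9$)
$\left(283 + Z{\left(21 \right)}\right) \left(-184\right) = \left(283 + 9\right) \left(-184\right) = 292 \left(-184\right) = -53728$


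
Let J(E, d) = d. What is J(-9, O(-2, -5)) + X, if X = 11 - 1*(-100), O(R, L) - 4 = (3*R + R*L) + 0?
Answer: 119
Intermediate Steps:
O(R, L) = 4 + 3*R + L*R (O(R, L) = 4 + ((3*R + R*L) + 0) = 4 + ((3*R + L*R) + 0) = 4 + (3*R + L*R) = 4 + 3*R + L*R)
X = 111 (X = 11 + 100 = 111)
J(-9, O(-2, -5)) + X = (4 + 3*(-2) - 5*(-2)) + 111 = (4 - 6 + 10) + 111 = 8 + 111 = 119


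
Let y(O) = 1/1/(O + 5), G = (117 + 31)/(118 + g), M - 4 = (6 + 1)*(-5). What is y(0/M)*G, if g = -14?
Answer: 185/26 ≈ 7.1154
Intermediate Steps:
M = -31 (M = 4 + (6 + 1)*(-5) = 4 + 7*(-5) = 4 - 35 = -31)
G = 37/26 (G = (117 + 31)/(118 - 14) = 148/104 = 148*(1/104) = 37/26 ≈ 1.4231)
y(O) = 5 + O (y(O) = 1/1/(5 + O) = 1*(5 + O) = 5 + O)
y(0/M)*G = (5 + 0/(-31))*(37/26) = (5 + 0*(-1/31))*(37/26) = (5 + 0)*(37/26) = 5*(37/26) = 185/26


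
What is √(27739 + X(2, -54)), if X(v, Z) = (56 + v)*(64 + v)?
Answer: √31567 ≈ 177.67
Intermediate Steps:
√(27739 + X(2, -54)) = √(27739 + (3584 + 2² + 120*2)) = √(27739 + (3584 + 4 + 240)) = √(27739 + 3828) = √31567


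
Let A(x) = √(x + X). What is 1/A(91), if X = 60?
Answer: √151/151 ≈ 0.081379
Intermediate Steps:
A(x) = √(60 + x) (A(x) = √(x + 60) = √(60 + x))
1/A(91) = 1/(√(60 + 91)) = 1/(√151) = √151/151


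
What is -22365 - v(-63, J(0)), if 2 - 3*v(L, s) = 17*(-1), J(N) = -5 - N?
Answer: -67114/3 ≈ -22371.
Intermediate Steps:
v(L, s) = 19/3 (v(L, s) = ⅔ - 17*(-1)/3 = ⅔ - ⅓*(-17) = ⅔ + 17/3 = 19/3)
-22365 - v(-63, J(0)) = -22365 - 1*19/3 = -22365 - 19/3 = -67114/3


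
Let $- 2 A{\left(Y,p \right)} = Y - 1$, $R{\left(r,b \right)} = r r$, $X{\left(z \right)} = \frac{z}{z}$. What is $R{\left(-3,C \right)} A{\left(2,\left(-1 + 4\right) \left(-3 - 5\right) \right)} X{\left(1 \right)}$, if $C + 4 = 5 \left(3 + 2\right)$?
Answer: $- \frac{9}{2} \approx -4.5$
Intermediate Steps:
$X{\left(z \right)} = 1$
$C = 21$ ($C = -4 + 5 \left(3 + 2\right) = -4 + 5 \cdot 5 = -4 + 25 = 21$)
$R{\left(r,b \right)} = r^{2}$
$A{\left(Y,p \right)} = \frac{1}{2} - \frac{Y}{2}$ ($A{\left(Y,p \right)} = - \frac{Y - 1}{2} = - \frac{-1 + Y}{2} = \frac{1}{2} - \frac{Y}{2}$)
$R{\left(-3,C \right)} A{\left(2,\left(-1 + 4\right) \left(-3 - 5\right) \right)} X{\left(1 \right)} = \left(-3\right)^{2} \left(\frac{1}{2} - 1\right) 1 = 9 \left(\frac{1}{2} - 1\right) 1 = 9 \left(- \frac{1}{2}\right) 1 = \left(- \frac{9}{2}\right) 1 = - \frac{9}{2}$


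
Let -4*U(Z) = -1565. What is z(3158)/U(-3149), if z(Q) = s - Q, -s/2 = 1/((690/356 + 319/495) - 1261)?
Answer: -127329523256/15775079495 ≈ -8.0716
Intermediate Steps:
s = 16020/10079923 (s = -2/((690/356 + 319/495) - 1261) = -2/((690*(1/356) + 319*(1/495)) - 1261) = -2/((345/178 + 29/45) - 1261) = -2/(20687/8010 - 1261) = -2/(-10079923/8010) = -2*(-8010/10079923) = 16020/10079923 ≈ 0.0015893)
U(Z) = 1565/4 (U(Z) = -¼*(-1565) = 1565/4)
z(Q) = 16020/10079923 - Q
z(3158)/U(-3149) = (16020/10079923 - 1*3158)/(1565/4) = (16020/10079923 - 3158)*(4/1565) = -31832380814/10079923*4/1565 = -127329523256/15775079495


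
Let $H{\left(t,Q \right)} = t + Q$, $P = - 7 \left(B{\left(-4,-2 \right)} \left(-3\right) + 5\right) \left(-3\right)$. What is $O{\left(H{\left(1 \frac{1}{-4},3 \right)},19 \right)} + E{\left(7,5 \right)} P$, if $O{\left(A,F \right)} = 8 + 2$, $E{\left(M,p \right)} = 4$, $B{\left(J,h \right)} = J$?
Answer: $1438$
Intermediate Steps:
$P = 357$ ($P = - 7 \left(\left(-4\right) \left(-3\right) + 5\right) \left(-3\right) = - 7 \left(12 + 5\right) \left(-3\right) = \left(-7\right) 17 \left(-3\right) = \left(-119\right) \left(-3\right) = 357$)
$H{\left(t,Q \right)} = Q + t$
$O{\left(A,F \right)} = 10$
$O{\left(H{\left(1 \frac{1}{-4},3 \right)},19 \right)} + E{\left(7,5 \right)} P = 10 + 4 \cdot 357 = 10 + 1428 = 1438$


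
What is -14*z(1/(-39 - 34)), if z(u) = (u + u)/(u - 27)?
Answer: -7/493 ≈ -0.014199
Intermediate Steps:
z(u) = 2*u/(-27 + u) (z(u) = (2*u)/(-27 + u) = 2*u/(-27 + u))
-14*z(1/(-39 - 34)) = -28/((-39 - 34)*(-27 + 1/(-39 - 34))) = -28/((-73)*(-27 + 1/(-73))) = -28*(-1)/(73*(-27 - 1/73)) = -28*(-1)/(73*(-1972/73)) = -28*(-1)*(-73)/(73*1972) = -14*1/986 = -7/493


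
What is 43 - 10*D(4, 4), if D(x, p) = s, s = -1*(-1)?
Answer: 33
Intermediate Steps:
s = 1
D(x, p) = 1
43 - 10*D(4, 4) = 43 - 10*1 = 43 - 10 = 33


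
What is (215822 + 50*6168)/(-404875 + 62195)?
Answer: -262111/171340 ≈ -1.5298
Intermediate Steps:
(215822 + 50*6168)/(-404875 + 62195) = (215822 + 308400)/(-342680) = 524222*(-1/342680) = -262111/171340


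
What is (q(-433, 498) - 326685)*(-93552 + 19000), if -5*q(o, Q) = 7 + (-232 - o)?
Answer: 121790607416/5 ≈ 2.4358e+10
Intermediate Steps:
q(o, Q) = 45 + o/5 (q(o, Q) = -(7 + (-232 - o))/5 = -(-225 - o)/5 = 45 + o/5)
(q(-433, 498) - 326685)*(-93552 + 19000) = ((45 + (⅕)*(-433)) - 326685)*(-93552 + 19000) = ((45 - 433/5) - 326685)*(-74552) = (-208/5 - 326685)*(-74552) = -1633633/5*(-74552) = 121790607416/5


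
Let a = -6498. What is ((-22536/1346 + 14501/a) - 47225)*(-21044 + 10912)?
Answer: 1046661823069942/2186577 ≈ 4.7868e+8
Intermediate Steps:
((-22536/1346 + 14501/a) - 47225)*(-21044 + 10912) = ((-22536/1346 + 14501/(-6498)) - 47225)*(-21044 + 10912) = ((-22536*1/1346 + 14501*(-1/6498)) - 47225)*(-10132) = ((-11268/673 - 14501/6498) - 47225)*(-10132) = (-82978637/4373154 - 47225)*(-10132) = -206605176287/4373154*(-10132) = 1046661823069942/2186577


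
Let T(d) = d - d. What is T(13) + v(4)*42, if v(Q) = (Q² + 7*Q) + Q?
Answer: 2016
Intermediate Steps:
T(d) = 0
v(Q) = Q² + 8*Q
T(13) + v(4)*42 = 0 + (4*(8 + 4))*42 = 0 + (4*12)*42 = 0 + 48*42 = 0 + 2016 = 2016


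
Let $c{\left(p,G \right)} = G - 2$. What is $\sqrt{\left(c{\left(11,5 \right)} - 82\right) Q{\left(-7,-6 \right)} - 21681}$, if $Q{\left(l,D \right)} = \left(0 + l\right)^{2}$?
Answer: $4 i \sqrt{1597} \approx 159.85 i$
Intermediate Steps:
$c{\left(p,G \right)} = -2 + G$
$Q{\left(l,D \right)} = l^{2}$
$\sqrt{\left(c{\left(11,5 \right)} - 82\right) Q{\left(-7,-6 \right)} - 21681} = \sqrt{\left(\left(-2 + 5\right) - 82\right) \left(-7\right)^{2} - 21681} = \sqrt{\left(3 - 82\right) 49 - 21681} = \sqrt{\left(-79\right) 49 - 21681} = \sqrt{-3871 - 21681} = \sqrt{-25552} = 4 i \sqrt{1597}$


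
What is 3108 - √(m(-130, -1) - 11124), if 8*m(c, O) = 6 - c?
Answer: 3108 - I*√11107 ≈ 3108.0 - 105.39*I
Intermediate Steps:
m(c, O) = ¾ - c/8 (m(c, O) = (6 - c)/8 = ¾ - c/8)
3108 - √(m(-130, -1) - 11124) = 3108 - √((¾ - ⅛*(-130)) - 11124) = 3108 - √((¾ + 65/4) - 11124) = 3108 - √(17 - 11124) = 3108 - √(-11107) = 3108 - I*√11107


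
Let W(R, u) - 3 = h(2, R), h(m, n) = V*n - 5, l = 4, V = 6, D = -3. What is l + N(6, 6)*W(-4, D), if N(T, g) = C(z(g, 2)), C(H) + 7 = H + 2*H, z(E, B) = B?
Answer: 30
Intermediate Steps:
C(H) = -7 + 3*H (C(H) = -7 + (H + 2*H) = -7 + 3*H)
N(T, g) = -1 (N(T, g) = -7 + 3*2 = -7 + 6 = -1)
h(m, n) = -5 + 6*n (h(m, n) = 6*n - 5 = -5 + 6*n)
W(R, u) = -2 + 6*R (W(R, u) = 3 + (-5 + 6*R) = -2 + 6*R)
l + N(6, 6)*W(-4, D) = 4 - (-2 + 6*(-4)) = 4 - (-2 - 24) = 4 - 1*(-26) = 4 + 26 = 30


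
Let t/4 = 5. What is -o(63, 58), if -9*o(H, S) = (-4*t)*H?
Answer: -560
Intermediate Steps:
t = 20 (t = 4*5 = 20)
o(H, S) = 80*H/9 (o(H, S) = -(-4*20)*H/9 = -(-80)*H/9 = 80*H/9)
-o(63, 58) = -80*63/9 = -1*560 = -560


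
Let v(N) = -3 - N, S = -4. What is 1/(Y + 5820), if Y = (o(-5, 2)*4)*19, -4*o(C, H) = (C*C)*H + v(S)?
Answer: 1/4851 ≈ 0.00020614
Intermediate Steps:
o(C, H) = -¼ - H*C²/4 (o(C, H) = -((C*C)*H + (-3 - 1*(-4)))/4 = -(C²*H + (-3 + 4))/4 = -(H*C² + 1)/4 = -(1 + H*C²)/4 = -¼ - H*C²/4)
Y = -969 (Y = ((-¼ - ¼*2*(-5)²)*4)*19 = ((-¼ - ¼*2*25)*4)*19 = ((-¼ - 25/2)*4)*19 = -51/4*4*19 = -51*19 = -969)
1/(Y + 5820) = 1/(-969 + 5820) = 1/4851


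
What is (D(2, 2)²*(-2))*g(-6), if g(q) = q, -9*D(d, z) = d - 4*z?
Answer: 16/3 ≈ 5.3333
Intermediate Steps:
D(d, z) = -d/9 + 4*z/9 (D(d, z) = -(d - 4*z)/9 = -d/9 + 4*z/9)
(D(2, 2)²*(-2))*g(-6) = ((-⅑*2 + (4/9)*2)²*(-2))*(-6) = ((-2/9 + 8/9)²*(-2))*(-6) = ((⅔)²*(-2))*(-6) = ((4/9)*(-2))*(-6) = -8/9*(-6) = 16/3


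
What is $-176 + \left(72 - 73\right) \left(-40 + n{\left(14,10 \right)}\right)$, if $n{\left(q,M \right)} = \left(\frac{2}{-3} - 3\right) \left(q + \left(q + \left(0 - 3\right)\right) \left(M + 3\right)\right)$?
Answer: $\frac{1319}{3} \approx 439.67$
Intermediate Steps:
$n{\left(q,M \right)} = - \frac{11 q}{3} - \frac{11 \left(-3 + q\right) \left(3 + M\right)}{3}$ ($n{\left(q,M \right)} = \left(2 \left(- \frac{1}{3}\right) - 3\right) \left(q + \left(q + \left(0 - 3\right)\right) \left(3 + M\right)\right) = \left(- \frac{2}{3} - 3\right) \left(q + \left(q - 3\right) \left(3 + M\right)\right) = - \frac{11 \left(q + \left(-3 + q\right) \left(3 + M\right)\right)}{3} = - \frac{11 q}{3} - \frac{11 \left(-3 + q\right) \left(3 + M\right)}{3}$)
$-176 + \left(72 - 73\right) \left(-40 + n{\left(14,10 \right)}\right) = -176 + \left(72 - 73\right) \left(-40 + \left(33 + 11 \cdot 10 - \frac{616}{3} - \frac{110}{3} \cdot 14\right)\right) = -176 - \left(-40 + \left(33 + 110 - \frac{616}{3} - \frac{1540}{3}\right)\right) = -176 - \left(-40 - \frac{1727}{3}\right) = -176 - - \frac{1847}{3} = -176 + \frac{1847}{3} = \frac{1319}{3}$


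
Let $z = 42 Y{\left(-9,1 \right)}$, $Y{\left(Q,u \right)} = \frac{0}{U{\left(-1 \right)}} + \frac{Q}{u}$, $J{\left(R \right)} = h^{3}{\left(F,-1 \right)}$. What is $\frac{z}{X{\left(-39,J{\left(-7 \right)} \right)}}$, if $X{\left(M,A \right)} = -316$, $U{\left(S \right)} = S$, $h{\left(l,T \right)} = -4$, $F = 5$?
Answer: $\frac{189}{158} \approx 1.1962$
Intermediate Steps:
$J{\left(R \right)} = -64$ ($J{\left(R \right)} = \left(-4\right)^{3} = -64$)
$Y{\left(Q,u \right)} = \frac{Q}{u}$ ($Y{\left(Q,u \right)} = \frac{0}{-1} + \frac{Q}{u} = 0 \left(-1\right) + \frac{Q}{u} = 0 + \frac{Q}{u} = \frac{Q}{u}$)
$z = -378$ ($z = 42 \left(- \frac{9}{1}\right) = 42 \left(\left(-9\right) 1\right) = 42 \left(-9\right) = -378$)
$\frac{z}{X{\left(-39,J{\left(-7 \right)} \right)}} = - \frac{378}{-316} = \left(-378\right) \left(- \frac{1}{316}\right) = \frac{189}{158}$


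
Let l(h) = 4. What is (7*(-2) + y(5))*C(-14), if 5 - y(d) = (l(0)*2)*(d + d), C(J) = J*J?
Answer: -17444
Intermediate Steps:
C(J) = J²
y(d) = 5 - 16*d (y(d) = 5 - 4*2*(d + d) = 5 - 8*2*d = 5 - 16*d)
(7*(-2) + y(5))*C(-14) = (7*(-2) + (5 - 16*5))*(-14)² = (-14 + (5 - 80))*196 = (-14 - 75)*196 = -89*196 = -17444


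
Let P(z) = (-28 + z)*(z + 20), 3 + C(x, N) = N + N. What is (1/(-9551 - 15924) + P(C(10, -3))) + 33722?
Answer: 848699624/25475 ≈ 33315.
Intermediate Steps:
C(x, N) = -3 + 2*N (C(x, N) = -3 + (N + N) = -3 + 2*N)
P(z) = (-28 + z)*(20 + z)
(1/(-9551 - 15924) + P(C(10, -3))) + 33722 = (1/(-9551 - 15924) + (-560 + (-3 + 2*(-3))**2 - 8*(-3 + 2*(-3)))) + 33722 = (1/(-25475) + (-560 + (-3 - 6)**2 - 8*(-3 - 6))) + 33722 = (-1/25475 + (-560 + (-9)**2 - 8*(-9))) + 33722 = (-1/25475 + (-560 + 81 + 72)) + 33722 = (-1/25475 - 407) + 33722 = -10368326/25475 + 33722 = 848699624/25475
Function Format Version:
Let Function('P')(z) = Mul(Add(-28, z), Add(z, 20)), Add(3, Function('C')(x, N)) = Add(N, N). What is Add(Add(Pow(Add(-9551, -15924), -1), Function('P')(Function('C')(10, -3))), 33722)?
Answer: Rational(848699624, 25475) ≈ 33315.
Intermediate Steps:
Function('C')(x, N) = Add(-3, Mul(2, N)) (Function('C')(x, N) = Add(-3, Add(N, N)) = Add(-3, Mul(2, N)))
Function('P')(z) = Mul(Add(-28, z), Add(20, z))
Add(Add(Pow(Add(-9551, -15924), -1), Function('P')(Function('C')(10, -3))), 33722) = Add(Add(Pow(Add(-9551, -15924), -1), Add(-560, Pow(Add(-3, Mul(2, -3)), 2), Mul(-8, Add(-3, Mul(2, -3))))), 33722) = Add(Add(Pow(-25475, -1), Add(-560, Pow(Add(-3, -6), 2), Mul(-8, Add(-3, -6)))), 33722) = Add(Add(Rational(-1, 25475), Add(-560, Pow(-9, 2), Mul(-8, -9))), 33722) = Add(Add(Rational(-1, 25475), Add(-560, 81, 72)), 33722) = Add(Add(Rational(-1, 25475), -407), 33722) = Add(Rational(-10368326, 25475), 33722) = Rational(848699624, 25475)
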